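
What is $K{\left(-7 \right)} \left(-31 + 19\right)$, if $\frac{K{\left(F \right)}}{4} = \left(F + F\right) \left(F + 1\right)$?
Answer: $-4032$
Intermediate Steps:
$K{\left(F \right)} = 8 F \left(1 + F\right)$ ($K{\left(F \right)} = 4 \left(F + F\right) \left(F + 1\right) = 4 \cdot 2 F \left(1 + F\right) = 8 F \left(1 + F\right)$)
$K{\left(-7 \right)} \left(-31 + 19\right) = 8 \left(-7\right) \left(1 - 7\right) \left(-31 + 19\right) = 8 \left(-7\right) \left(-6\right) \left(-12\right) = 336 \left(-12\right) = -4032$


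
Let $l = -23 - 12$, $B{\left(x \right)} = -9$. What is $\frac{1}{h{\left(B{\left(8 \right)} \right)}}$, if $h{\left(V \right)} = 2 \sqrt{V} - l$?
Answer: $\frac{35}{1261} - \frac{6 i}{1261} \approx 0.027756 - 0.0047581 i$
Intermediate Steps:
$l = -35$
$h{\left(V \right)} = 35 + 2 \sqrt{V}$ ($h{\left(V \right)} = 2 \sqrt{V} - -35 = 2 \sqrt{V} + 35 = 35 + 2 \sqrt{V}$)
$\frac{1}{h{\left(B{\left(8 \right)} \right)}} = \frac{1}{35 + 2 \sqrt{-9}} = \frac{1}{35 + 2 \cdot 3 i} = \frac{1}{35 + 6 i} = \frac{35 - 6 i}{1261}$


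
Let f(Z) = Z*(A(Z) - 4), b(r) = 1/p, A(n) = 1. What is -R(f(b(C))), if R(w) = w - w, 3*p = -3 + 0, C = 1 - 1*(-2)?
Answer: 0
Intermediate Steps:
C = 3 (C = 1 + 2 = 3)
p = -1 (p = (-3 + 0)/3 = (⅓)*(-3) = -1)
b(r) = -1 (b(r) = 1/(-1) = -1)
f(Z) = -3*Z (f(Z) = Z*(1 - 4) = Z*(-3) = -3*Z)
R(w) = 0
-R(f(b(C))) = -1*0 = 0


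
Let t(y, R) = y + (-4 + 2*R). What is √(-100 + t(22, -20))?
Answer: I*√122 ≈ 11.045*I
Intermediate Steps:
t(y, R) = -4 + y + 2*R
√(-100 + t(22, -20)) = √(-100 + (-4 + 22 + 2*(-20))) = √(-100 + (-4 + 22 - 40)) = √(-100 - 22) = √(-122) = I*√122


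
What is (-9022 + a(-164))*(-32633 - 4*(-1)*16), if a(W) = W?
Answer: 299178834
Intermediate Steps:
(-9022 + a(-164))*(-32633 - 4*(-1)*16) = (-9022 - 164)*(-32633 - 4*(-1)*16) = -9186*(-32633 + 4*16) = -9186*(-32633 + 64) = -9186*(-32569) = 299178834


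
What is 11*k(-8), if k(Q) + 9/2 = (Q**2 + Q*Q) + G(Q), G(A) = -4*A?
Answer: 3421/2 ≈ 1710.5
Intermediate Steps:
k(Q) = -9/2 - 4*Q + 2*Q**2 (k(Q) = -9/2 + ((Q**2 + Q*Q) - 4*Q) = -9/2 + ((Q**2 + Q**2) - 4*Q) = -9/2 + (2*Q**2 - 4*Q) = -9/2 + (-4*Q + 2*Q**2) = -9/2 - 4*Q + 2*Q**2)
11*k(-8) = 11*(-9/2 - 4*(-8) + 2*(-8)**2) = 11*(-9/2 + 32 + 2*64) = 11*(-9/2 + 32 + 128) = 11*(311/2) = 3421/2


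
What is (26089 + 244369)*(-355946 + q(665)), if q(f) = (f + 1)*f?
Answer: 23514700352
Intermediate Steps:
q(f) = f*(1 + f) (q(f) = (1 + f)*f = f*(1 + f))
(26089 + 244369)*(-355946 + q(665)) = (26089 + 244369)*(-355946 + 665*(1 + 665)) = 270458*(-355946 + 665*666) = 270458*(-355946 + 442890) = 270458*86944 = 23514700352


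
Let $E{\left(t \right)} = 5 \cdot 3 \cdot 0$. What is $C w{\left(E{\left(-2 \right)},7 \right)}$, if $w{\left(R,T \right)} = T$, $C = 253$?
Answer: $1771$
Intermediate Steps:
$E{\left(t \right)} = 0$ ($E{\left(t \right)} = 15 \cdot 0 = 0$)
$C w{\left(E{\left(-2 \right)},7 \right)} = 253 \cdot 7 = 1771$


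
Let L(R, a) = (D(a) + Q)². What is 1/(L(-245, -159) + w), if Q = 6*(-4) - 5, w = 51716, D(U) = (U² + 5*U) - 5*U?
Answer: 1/637715220 ≈ 1.5681e-9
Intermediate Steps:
D(U) = U²
Q = -29 (Q = -24 - 5 = -29)
L(R, a) = (-29 + a²)² (L(R, a) = (a² - 29)² = (-29 + a²)²)
1/(L(-245, -159) + w) = 1/((-29 + (-159)²)² + 51716) = 1/((-29 + 25281)² + 51716) = 1/(25252² + 51716) = 1/(637663504 + 51716) = 1/637715220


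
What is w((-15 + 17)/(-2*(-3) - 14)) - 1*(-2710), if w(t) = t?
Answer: 10839/4 ≈ 2709.8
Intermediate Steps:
w((-15 + 17)/(-2*(-3) - 14)) - 1*(-2710) = (-15 + 17)/(-2*(-3) - 14) - 1*(-2710) = 2/(6 - 14) + 2710 = 2/(-8) + 2710 = 2*(-⅛) + 2710 = -¼ + 2710 = 10839/4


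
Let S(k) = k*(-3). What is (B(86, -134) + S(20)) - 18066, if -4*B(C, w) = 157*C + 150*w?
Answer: -32953/2 ≈ -16477.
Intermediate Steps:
B(C, w) = -157*C/4 - 75*w/2 (B(C, w) = -(157*C + 150*w)/4 = -(150*w + 157*C)/4 = -157*C/4 - 75*w/2)
S(k) = -3*k
(B(86, -134) + S(20)) - 18066 = ((-157/4*86 - 75/2*(-134)) - 3*20) - 18066 = ((-6751/2 + 5025) - 60) - 18066 = (3299/2 - 60) - 18066 = 3179/2 - 18066 = -32953/2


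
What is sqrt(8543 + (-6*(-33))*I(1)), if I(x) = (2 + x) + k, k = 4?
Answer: sqrt(9929) ≈ 99.644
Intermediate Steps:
I(x) = 6 + x (I(x) = (2 + x) + 4 = 6 + x)
sqrt(8543 + (-6*(-33))*I(1)) = sqrt(8543 + (-6*(-33))*(6 + 1)) = sqrt(8543 + 198*7) = sqrt(8543 + 1386) = sqrt(9929)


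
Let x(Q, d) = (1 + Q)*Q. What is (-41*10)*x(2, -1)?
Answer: -2460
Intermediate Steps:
x(Q, d) = Q*(1 + Q)
(-41*10)*x(2, -1) = (-41*10)*(2*(1 + 2)) = -820*3 = -410*6 = -2460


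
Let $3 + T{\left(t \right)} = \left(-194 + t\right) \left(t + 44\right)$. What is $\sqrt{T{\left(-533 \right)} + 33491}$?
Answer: $\sqrt{388991} \approx 623.69$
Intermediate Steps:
$T{\left(t \right)} = -3 + \left(-194 + t\right) \left(44 + t\right)$ ($T{\left(t \right)} = -3 + \left(-194 + t\right) \left(t + 44\right) = -3 + \left(-194 + t\right) \left(44 + t\right)$)
$\sqrt{T{\left(-533 \right)} + 33491} = \sqrt{\left(-8539 + \left(-533\right)^{2} - -79950\right) + 33491} = \sqrt{\left(-8539 + 284089 + 79950\right) + 33491} = \sqrt{355500 + 33491} = \sqrt{388991}$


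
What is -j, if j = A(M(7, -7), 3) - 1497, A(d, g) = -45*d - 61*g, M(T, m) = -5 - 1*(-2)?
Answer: 1545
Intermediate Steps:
M(T, m) = -3 (M(T, m) = -5 + 2 = -3)
A(d, g) = -61*g - 45*d
j = -1545 (j = (-61*3 - 45*(-3)) - 1497 = (-183 + 135) - 1497 = -48 - 1497 = -1545)
-j = -1*(-1545) = 1545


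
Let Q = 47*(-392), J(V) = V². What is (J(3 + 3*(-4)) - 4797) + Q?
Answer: -23140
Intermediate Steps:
Q = -18424
(J(3 + 3*(-4)) - 4797) + Q = ((3 + 3*(-4))² - 4797) - 18424 = ((3 - 12)² - 4797) - 18424 = ((-9)² - 4797) - 18424 = (81 - 4797) - 18424 = -4716 - 18424 = -23140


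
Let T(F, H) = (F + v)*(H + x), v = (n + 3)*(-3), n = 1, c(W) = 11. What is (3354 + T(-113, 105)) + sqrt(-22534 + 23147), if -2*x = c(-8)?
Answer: -18167/2 + sqrt(613) ≈ -9058.7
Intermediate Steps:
x = -11/2 (x = -1/2*11 = -11/2 ≈ -5.5000)
v = -12 (v = (1 + 3)*(-3) = 4*(-3) = -12)
T(F, H) = (-12 + F)*(-11/2 + H) (T(F, H) = (F - 12)*(H - 11/2) = (-12 + F)*(-11/2 + H))
(3354 + T(-113, 105)) + sqrt(-22534 + 23147) = (3354 + (66 - 12*105 - 11/2*(-113) - 113*105)) + sqrt(-22534 + 23147) = (3354 + (66 - 1260 + 1243/2 - 11865)) + sqrt(613) = (3354 - 24875/2) + sqrt(613) = -18167/2 + sqrt(613)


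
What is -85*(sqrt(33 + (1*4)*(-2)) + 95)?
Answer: -8500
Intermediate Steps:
-85*(sqrt(33 + (1*4)*(-2)) + 95) = -85*(sqrt(33 + 4*(-2)) + 95) = -85*(sqrt(33 - 8) + 95) = -85*(sqrt(25) + 95) = -85*(5 + 95) = -85*100 = -8500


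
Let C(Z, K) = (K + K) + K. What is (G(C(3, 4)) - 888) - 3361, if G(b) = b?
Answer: -4237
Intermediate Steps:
C(Z, K) = 3*K (C(Z, K) = 2*K + K = 3*K)
(G(C(3, 4)) - 888) - 3361 = (3*4 - 888) - 3361 = (12 - 888) - 3361 = -876 - 3361 = -4237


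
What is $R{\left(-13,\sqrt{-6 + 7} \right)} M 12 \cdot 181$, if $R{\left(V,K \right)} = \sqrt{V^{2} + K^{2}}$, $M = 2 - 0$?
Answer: $4344 \sqrt{170} \approx 56639.0$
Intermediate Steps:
$M = 2$ ($M = 2 + 0 = 2$)
$R{\left(V,K \right)} = \sqrt{K^{2} + V^{2}}$
$R{\left(-13,\sqrt{-6 + 7} \right)} M 12 \cdot 181 = \sqrt{\left(\sqrt{-6 + 7}\right)^{2} + \left(-13\right)^{2}} \cdot 2 \cdot 12 \cdot 181 = \sqrt{\left(\sqrt{1}\right)^{2} + 169} \cdot 24 \cdot 181 = \sqrt{1^{2} + 169} \cdot 24 \cdot 181 = \sqrt{1 + 169} \cdot 24 \cdot 181 = \sqrt{170} \cdot 24 \cdot 181 = 24 \sqrt{170} \cdot 181 = 4344 \sqrt{170}$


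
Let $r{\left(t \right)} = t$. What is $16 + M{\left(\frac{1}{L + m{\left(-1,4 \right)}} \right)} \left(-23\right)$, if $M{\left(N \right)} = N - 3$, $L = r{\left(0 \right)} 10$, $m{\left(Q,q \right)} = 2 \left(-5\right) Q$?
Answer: $\frac{827}{10} \approx 82.7$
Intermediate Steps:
$m{\left(Q,q \right)} = - 10 Q$
$L = 0$ ($L = 0 \cdot 10 = 0$)
$M{\left(N \right)} = -3 + N$
$16 + M{\left(\frac{1}{L + m{\left(-1,4 \right)}} \right)} \left(-23\right) = 16 + \left(-3 + \frac{1}{0 - -10}\right) \left(-23\right) = 16 + \left(-3 + \frac{1}{0 + 10}\right) \left(-23\right) = 16 + \left(-3 + \frac{1}{10}\right) \left(-23\right) = 16 - - \frac{667}{10} = 16 + \frac{667}{10} = \frac{827}{10}$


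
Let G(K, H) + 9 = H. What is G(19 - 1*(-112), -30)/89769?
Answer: -13/29923 ≈ -0.00043445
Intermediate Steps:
G(K, H) = -9 + H
G(19 - 1*(-112), -30)/89769 = (-9 - 30)/89769 = -39*1/89769 = -13/29923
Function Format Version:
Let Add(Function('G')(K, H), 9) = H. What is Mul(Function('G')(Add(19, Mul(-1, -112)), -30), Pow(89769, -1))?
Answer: Rational(-13, 29923) ≈ -0.00043445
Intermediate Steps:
Function('G')(K, H) = Add(-9, H)
Mul(Function('G')(Add(19, Mul(-1, -112)), -30), Pow(89769, -1)) = Mul(Add(-9, -30), Pow(89769, -1)) = Mul(-39, Rational(1, 89769)) = Rational(-13, 29923)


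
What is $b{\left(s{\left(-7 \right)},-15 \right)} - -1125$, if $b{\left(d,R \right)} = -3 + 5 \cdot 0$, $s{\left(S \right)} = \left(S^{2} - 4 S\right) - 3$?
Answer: $1122$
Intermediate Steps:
$s{\left(S \right)} = -3 + S^{2} - 4 S$
$b{\left(d,R \right)} = -3$ ($b{\left(d,R \right)} = -3 + 0 = -3$)
$b{\left(s{\left(-7 \right)},-15 \right)} - -1125 = -3 - -1125 = -3 + 1125 = 1122$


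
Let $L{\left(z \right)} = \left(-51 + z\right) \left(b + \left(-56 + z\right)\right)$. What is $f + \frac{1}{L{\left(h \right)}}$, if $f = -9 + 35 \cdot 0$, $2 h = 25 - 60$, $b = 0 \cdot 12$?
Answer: $- \frac{181247}{20139} \approx -8.9998$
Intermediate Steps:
$b = 0$
$h = - \frac{35}{2}$ ($h = \frac{25 - 60}{2} = \frac{1}{2} \left(-35\right) = - \frac{35}{2} \approx -17.5$)
$f = -9$ ($f = -9 + 0 = -9$)
$L{\left(z \right)} = \left(-56 + z\right) \left(-51 + z\right)$ ($L{\left(z \right)} = \left(-51 + z\right) \left(0 + \left(-56 + z\right)\right) = \left(-51 + z\right) \left(-56 + z\right) = \left(-56 + z\right) \left(-51 + z\right)$)
$f + \frac{1}{L{\left(h \right)}} = -9 + \frac{1}{2856 + \left(- \frac{35}{2}\right)^{2} - - \frac{3745}{2}} = -9 + \frac{1}{2856 + \frac{1225}{4} + \frac{3745}{2}} = -9 + \frac{1}{\frac{20139}{4}} = -9 + \frac{4}{20139} = - \frac{181247}{20139}$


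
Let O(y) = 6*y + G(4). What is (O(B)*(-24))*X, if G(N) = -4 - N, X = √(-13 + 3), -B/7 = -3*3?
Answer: -8880*I*√10 ≈ -28081.0*I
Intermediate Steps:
B = 63 (B = -(-21)*3 = -7*(-9) = 63)
X = I*√10 (X = √(-10) = I*√10 ≈ 3.1623*I)
O(y) = -8 + 6*y (O(y) = 6*y + (-4 - 1*4) = 6*y + (-4 - 4) = 6*y - 8 = -8 + 6*y)
(O(B)*(-24))*X = ((-8 + 6*63)*(-24))*(I*√10) = ((-8 + 378)*(-24))*(I*√10) = (370*(-24))*(I*√10) = -8880*I*√10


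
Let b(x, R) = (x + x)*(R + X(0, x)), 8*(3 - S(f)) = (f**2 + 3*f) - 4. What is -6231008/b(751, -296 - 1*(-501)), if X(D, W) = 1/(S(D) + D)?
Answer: -21808528/1079187 ≈ -20.208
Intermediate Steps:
S(f) = 7/2 - 3*f/8 - f**2/8 (S(f) = 3 - ((f**2 + 3*f) - 4)/8 = 3 - (-4 + f**2 + 3*f)/8 = 3 + (1/2 - 3*f/8 - f**2/8) = 7/2 - 3*f/8 - f**2/8)
X(D, W) = 1/(7/2 - D**2/8 + 5*D/8) (X(D, W) = 1/((7/2 - 3*D/8 - D**2/8) + D) = 1/(7/2 - D**2/8 + 5*D/8))
b(x, R) = 2*x*(2/7 + R) (b(x, R) = (x + x)*(R + 8/(28 - 1*0**2 + 5*0)) = (2*x)*(R + 8/(28 - 1*0 + 0)) = (2*x)*(R + 8/(28 + 0 + 0)) = (2*x)*(R + 8/28) = (2*x)*(R + 8*(1/28)) = (2*x)*(R + 2/7) = (2*x)*(2/7 + R) = 2*x*(2/7 + R))
-6231008/b(751, -296 - 1*(-501)) = -6231008*7/(1502*(2 + 7*(-296 - 1*(-501)))) = -6231008*7/(1502*(2 + 7*(-296 + 501))) = -6231008*7/(1502*(2 + 7*205)) = -6231008*7/(1502*(2 + 1435)) = -6231008/((2/7)*751*1437) = -6231008/2158374/7 = -6231008*7/2158374 = -21808528/1079187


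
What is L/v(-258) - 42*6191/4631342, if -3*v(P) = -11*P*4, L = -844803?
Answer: 1955793846189/8762499064 ≈ 223.20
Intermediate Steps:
v(P) = 44*P/3 (v(P) = -(-11*P)*4/3 = -(-44)*P/3 = 44*P/3)
L/v(-258) - 42*6191/4631342 = -844803/((44/3)*(-258)) - 42*6191/4631342 = -844803/(-3784) - 260022*1/4631342 = -844803*(-1/3784) - 130011/2315671 = 844803/3784 - 130011/2315671 = 1955793846189/8762499064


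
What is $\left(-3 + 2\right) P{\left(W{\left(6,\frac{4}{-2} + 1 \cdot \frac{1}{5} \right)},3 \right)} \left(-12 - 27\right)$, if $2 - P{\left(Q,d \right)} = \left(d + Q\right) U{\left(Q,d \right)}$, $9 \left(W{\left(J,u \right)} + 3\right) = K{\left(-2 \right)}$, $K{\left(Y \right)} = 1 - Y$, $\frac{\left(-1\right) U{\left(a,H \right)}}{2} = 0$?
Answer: $78$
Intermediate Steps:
$U{\left(a,H \right)} = 0$ ($U{\left(a,H \right)} = \left(-2\right) 0 = 0$)
$W{\left(J,u \right)} = - \frac{8}{3}$ ($W{\left(J,u \right)} = -3 + \frac{1 - -2}{9} = -3 + \frac{1 + 2}{9} = -3 + \frac{1}{9} \cdot 3 = -3 + \frac{1}{3} = - \frac{8}{3}$)
$P{\left(Q,d \right)} = 2$ ($P{\left(Q,d \right)} = 2 - \left(d + Q\right) 0 = 2 - \left(Q + d\right) 0 = 2 - 0 = 2 + 0 = 2$)
$\left(-3 + 2\right) P{\left(W{\left(6,\frac{4}{-2} + 1 \cdot \frac{1}{5} \right)},3 \right)} \left(-12 - 27\right) = \left(-3 + 2\right) 2 \left(-12 - 27\right) = \left(-1\right) 2 \left(-39\right) = \left(-2\right) \left(-39\right) = 78$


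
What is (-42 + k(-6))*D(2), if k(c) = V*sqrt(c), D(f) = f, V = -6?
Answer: -84 - 12*I*sqrt(6) ≈ -84.0 - 29.394*I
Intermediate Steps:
k(c) = -6*sqrt(c)
(-42 + k(-6))*D(2) = (-42 - 6*I*sqrt(6))*2 = -84 - 12*I*sqrt(6)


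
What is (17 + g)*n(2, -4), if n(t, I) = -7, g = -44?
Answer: 189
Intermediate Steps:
(17 + g)*n(2, -4) = (17 - 44)*(-7) = -27*(-7) = 189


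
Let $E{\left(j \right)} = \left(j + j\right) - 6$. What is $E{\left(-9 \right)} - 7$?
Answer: $-31$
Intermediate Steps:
$E{\left(j \right)} = -6 + 2 j$ ($E{\left(j \right)} = 2 j - 6 = -6 + 2 j$)
$E{\left(-9 \right)} - 7 = \left(-6 + 2 \left(-9\right)\right) - 7 = \left(-6 - 18\right) - 7 = -24 - 7 = -31$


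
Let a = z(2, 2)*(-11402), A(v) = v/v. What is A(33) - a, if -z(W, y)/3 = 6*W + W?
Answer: -478883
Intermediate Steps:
z(W, y) = -21*W (z(W, y) = -3*(6*W + W) = -21*W)
A(v) = 1
a = 478884 (a = -21*2*(-11402) = -42*(-11402) = 478884)
A(33) - a = 1 - 1*478884 = 1 - 478884 = -478883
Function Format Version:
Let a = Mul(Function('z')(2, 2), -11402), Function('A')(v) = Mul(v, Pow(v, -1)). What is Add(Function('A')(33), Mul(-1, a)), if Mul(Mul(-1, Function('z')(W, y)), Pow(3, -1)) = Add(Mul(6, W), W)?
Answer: -478883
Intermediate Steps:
Function('z')(W, y) = Mul(-21, W) (Function('z')(W, y) = Mul(-3, Add(Mul(6, W), W)) = Mul(-3, Mul(7, W)) = Mul(-21, W))
Function('A')(v) = 1
a = 478884 (a = Mul(Mul(-21, 2), -11402) = Mul(-42, -11402) = 478884)
Add(Function('A')(33), Mul(-1, a)) = Add(1, Mul(-1, 478884)) = Add(1, -478884) = -478883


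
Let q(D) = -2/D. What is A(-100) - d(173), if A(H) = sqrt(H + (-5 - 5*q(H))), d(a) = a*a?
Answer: -29929 + I*sqrt(10510)/10 ≈ -29929.0 + 10.252*I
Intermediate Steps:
d(a) = a**2
A(H) = sqrt(-5 + H + 10/H) (A(H) = sqrt(H + (-5 - (-10)/H)) = sqrt(H + (-5 + 10/H)) = sqrt(-5 + H + 10/H))
A(-100) - d(173) = sqrt(-5 - 100 + 10/(-100)) - 1*173**2 = sqrt(-5 - 100 + 10*(-1/100)) - 1*29929 = sqrt(-5 - 100 - 1/10) - 29929 = sqrt(-1051/10) - 29929 = I*sqrt(10510)/10 - 29929 = -29929 + I*sqrt(10510)/10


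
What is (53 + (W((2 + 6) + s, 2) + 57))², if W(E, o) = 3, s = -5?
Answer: 12769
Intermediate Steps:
(53 + (W((2 + 6) + s, 2) + 57))² = (53 + (3 + 57))² = (53 + 60)² = 113² = 12769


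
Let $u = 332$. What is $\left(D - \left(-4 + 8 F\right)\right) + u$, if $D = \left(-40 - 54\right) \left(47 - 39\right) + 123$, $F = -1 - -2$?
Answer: $-301$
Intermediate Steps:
$F = 1$ ($F = -1 + 2 = 1$)
$D = -629$ ($D = \left(-94\right) 8 + 123 = -752 + 123 = -629$)
$\left(D - \left(-4 + 8 F\right)\right) + u = \left(-629 + \left(4 - 8\right)\right) + 332 = \left(-629 - 4\right) + 332 = -633 + 332 = -301$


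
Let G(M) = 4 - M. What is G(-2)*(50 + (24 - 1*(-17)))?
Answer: 546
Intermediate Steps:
G(-2)*(50 + (24 - 1*(-17))) = (4 - 1*(-2))*(50 + (24 - 1*(-17))) = (4 + 2)*(50 + (24 + 17)) = 6*(50 + 41) = 6*91 = 546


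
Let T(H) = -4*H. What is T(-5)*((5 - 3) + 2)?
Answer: 80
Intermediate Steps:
T(-5)*((5 - 3) + 2) = (-4*(-5))*((5 - 3) + 2) = 20*(2 + 2) = 20*4 = 80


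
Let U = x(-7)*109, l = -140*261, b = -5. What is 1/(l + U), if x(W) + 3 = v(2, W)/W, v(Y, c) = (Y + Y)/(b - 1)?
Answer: -21/773989 ≈ -2.7132e-5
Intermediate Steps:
v(Y, c) = -Y/3 (v(Y, c) = (Y + Y)/(-5 - 1) = (2*Y)/(-6) = (2*Y)*(-1/6) = -Y/3)
x(W) = -3 - 2/(3*W) (x(W) = -3 + (-1/3*2)/W = -3 - 2/(3*W))
l = -36540
U = -6649/21 (U = (-3 - 2/3/(-7))*109 = (-3 - 2/3*(-1/7))*109 = (-3 + 2/21)*109 = -61/21*109 = -6649/21 ≈ -316.62)
1/(l + U) = 1/(-36540 - 6649/21) = 1/(-773989/21) = -21/773989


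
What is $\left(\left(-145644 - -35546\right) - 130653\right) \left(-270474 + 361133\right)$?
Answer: $-21826244909$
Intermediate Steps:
$\left(\left(-145644 - -35546\right) - 130653\right) \left(-270474 + 361133\right) = \left(\left(-145644 + 35546\right) - 130653\right) 90659 = \left(-110098 - 130653\right) 90659 = \left(-240751\right) 90659 = -21826244909$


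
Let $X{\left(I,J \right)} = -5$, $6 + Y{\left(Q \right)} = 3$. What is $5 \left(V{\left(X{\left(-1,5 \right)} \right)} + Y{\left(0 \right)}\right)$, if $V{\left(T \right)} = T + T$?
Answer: $-65$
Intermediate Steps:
$Y{\left(Q \right)} = -3$ ($Y{\left(Q \right)} = -6 + 3 = -3$)
$V{\left(T \right)} = 2 T$
$5 \left(V{\left(X{\left(-1,5 \right)} \right)} + Y{\left(0 \right)}\right) = 5 \left(2 \left(-5\right) - 3\right) = 5 \left(-10 - 3\right) = 5 \left(-13\right) = -65$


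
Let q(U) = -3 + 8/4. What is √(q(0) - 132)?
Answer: I*√133 ≈ 11.533*I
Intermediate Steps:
q(U) = -1 (q(U) = -3 + 8*(¼) = -3 + 2 = -1)
√(q(0) - 132) = √(-1 - 132) = √(-133) = I*√133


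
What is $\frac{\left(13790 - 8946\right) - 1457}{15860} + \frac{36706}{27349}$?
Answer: $\frac{674788223}{433755140} \approx 1.5557$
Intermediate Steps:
$\frac{\left(13790 - 8946\right) - 1457}{15860} + \frac{36706}{27349} = \left(4844 - 1457\right) \frac{1}{15860} + 36706 \cdot \frac{1}{27349} = 3387 \cdot \frac{1}{15860} + \frac{36706}{27349} = \frac{3387}{15860} + \frac{36706}{27349} = \frac{674788223}{433755140}$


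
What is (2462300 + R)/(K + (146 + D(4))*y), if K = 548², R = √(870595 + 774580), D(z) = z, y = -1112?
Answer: 615575/33376 + 5*√1343/19072 ≈ 18.453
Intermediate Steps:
R = 35*√1343 (R = √1645175 = 35*√1343 ≈ 1282.6)
K = 300304
(2462300 + R)/(K + (146 + D(4))*y) = (2462300 + 35*√1343)/(300304 + (146 + 4)*(-1112)) = (2462300 + 35*√1343)/(300304 + 150*(-1112)) = (2462300 + 35*√1343)/(300304 - 166800) = (2462300 + 35*√1343)/133504 = (2462300 + 35*√1343)*(1/133504) = 615575/33376 + 5*√1343/19072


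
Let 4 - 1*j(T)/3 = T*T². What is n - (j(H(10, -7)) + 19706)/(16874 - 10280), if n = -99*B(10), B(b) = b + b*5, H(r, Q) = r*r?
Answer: -18094039/3297 ≈ -5488.0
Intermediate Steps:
H(r, Q) = r²
j(T) = 12 - 3*T³ (j(T) = 12 - 3*T*T² = 12 - 3*T³)
B(b) = 6*b (B(b) = b + 5*b = 6*b)
n = -5940 (n = -594*10 = -99*60 = -5940)
n - (j(H(10, -7)) + 19706)/(16874 - 10280) = -5940 - ((12 - 3*(10²)³) + 19706)/(16874 - 10280) = -5940 - ((12 - 3*100³) + 19706)/6594 = -5940 - ((12 - 3*1000000) + 19706)/6594 = -5940 - ((12 - 3000000) + 19706)/6594 = -5940 - (-2999988 + 19706)/6594 = -5940 - (-2980282)/6594 = -5940 - 1*(-1490141/3297) = -5940 + 1490141/3297 = -18094039/3297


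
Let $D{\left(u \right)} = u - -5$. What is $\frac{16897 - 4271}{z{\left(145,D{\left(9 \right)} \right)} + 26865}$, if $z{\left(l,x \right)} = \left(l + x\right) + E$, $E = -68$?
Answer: $\frac{6313}{13478} \approx 0.46839$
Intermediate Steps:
$D{\left(u \right)} = 5 + u$ ($D{\left(u \right)} = u + 5 = 5 + u$)
$z{\left(l,x \right)} = -68 + l + x$ ($z{\left(l,x \right)} = \left(l + x\right) - 68 = -68 + l + x$)
$\frac{16897 - 4271}{z{\left(145,D{\left(9 \right)} \right)} + 26865} = \frac{16897 - 4271}{\left(-68 + 145 + \left(5 + 9\right)\right) + 26865} = \frac{12626}{\left(-68 + 145 + 14\right) + 26865} = \frac{12626}{91 + 26865} = \frac{12626}{26956} = 12626 \cdot \frac{1}{26956} = \frac{6313}{13478}$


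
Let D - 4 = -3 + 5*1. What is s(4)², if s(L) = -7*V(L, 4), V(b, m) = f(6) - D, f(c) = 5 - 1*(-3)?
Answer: 196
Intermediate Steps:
f(c) = 8 (f(c) = 5 + 3 = 8)
D = 6 (D = 4 + (-3 + 5*1) = 4 + (-3 + 5) = 4 + 2 = 6)
V(b, m) = 2 (V(b, m) = 8 - 1*6 = 8 - 6 = 2)
s(L) = -14 (s(L) = -7*2 = -14)
s(4)² = (-14)² = 196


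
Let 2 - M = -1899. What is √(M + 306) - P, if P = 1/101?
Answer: -1/101 + √2207 ≈ 46.969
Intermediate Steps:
M = 1901 (M = 2 - 1*(-1899) = 2 + 1899 = 1901)
P = 1/101 ≈ 0.0099010
√(M + 306) - P = √(1901 + 306) - 1*1/101 = √2207 - 1/101 = -1/101 + √2207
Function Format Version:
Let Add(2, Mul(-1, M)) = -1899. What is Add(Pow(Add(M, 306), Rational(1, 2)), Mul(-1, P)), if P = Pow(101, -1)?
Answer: Add(Rational(-1, 101), Pow(2207, Rational(1, 2))) ≈ 46.969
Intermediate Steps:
M = 1901 (M = Add(2, Mul(-1, -1899)) = Add(2, 1899) = 1901)
P = Rational(1, 101) ≈ 0.0099010
Add(Pow(Add(M, 306), Rational(1, 2)), Mul(-1, P)) = Add(Pow(Add(1901, 306), Rational(1, 2)), Mul(-1, Rational(1, 101))) = Add(Pow(2207, Rational(1, 2)), Rational(-1, 101)) = Add(Rational(-1, 101), Pow(2207, Rational(1, 2)))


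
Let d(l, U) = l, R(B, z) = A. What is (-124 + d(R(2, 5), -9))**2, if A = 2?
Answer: 14884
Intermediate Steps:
R(B, z) = 2
(-124 + d(R(2, 5), -9))**2 = (-124 + 2)**2 = (-122)**2 = 14884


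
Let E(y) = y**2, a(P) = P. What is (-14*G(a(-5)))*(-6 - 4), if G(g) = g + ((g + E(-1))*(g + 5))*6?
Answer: -700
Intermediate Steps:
G(g) = g + 6*(1 + g)*(5 + g) (G(g) = g + ((g + (-1)**2)*(g + 5))*6 = g + ((g + 1)*(5 + g))*6 = g + ((1 + g)*(5 + g))*6 = g + 6*(1 + g)*(5 + g))
(-14*G(a(-5)))*(-6 - 4) = (-14*(30 + 6*(-5)**2 + 37*(-5)))*(-6 - 4) = -14*(30 + 6*25 - 185)*(-10) = -14*(30 + 150 - 185)*(-10) = -14*(-5)*(-10) = 70*(-10) = -700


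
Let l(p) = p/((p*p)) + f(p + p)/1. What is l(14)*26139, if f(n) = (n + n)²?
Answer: 1147632795/14 ≈ 8.1974e+7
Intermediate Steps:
f(n) = 4*n² (f(n) = (2*n)² = 4*n²)
l(p) = 1/p + 16*p² (l(p) = p/((p*p)) + (4*(p + p)²)/1 = p/(p²) + (4*(2*p)²)*1 = p/p² + (4*(4*p²))*1 = 1/p + (16*p²)*1 = 1/p + 16*p²)
l(14)*26139 = ((1 + 16*14³)/14)*26139 = ((1 + 16*2744)/14)*26139 = ((1 + 43904)/14)*26139 = ((1/14)*43905)*26139 = (43905/14)*26139 = 1147632795/14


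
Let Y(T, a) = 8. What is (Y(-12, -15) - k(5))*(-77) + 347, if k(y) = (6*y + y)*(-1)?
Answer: -2964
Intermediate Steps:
k(y) = -7*y (k(y) = (7*y)*(-1) = -7*y)
(Y(-12, -15) - k(5))*(-77) + 347 = (8 - (-7)*5)*(-77) + 347 = (8 - 1*(-35))*(-77) + 347 = (8 + 35)*(-77) + 347 = 43*(-77) + 347 = -3311 + 347 = -2964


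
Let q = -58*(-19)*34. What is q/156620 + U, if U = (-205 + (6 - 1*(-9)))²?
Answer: 1413504867/39155 ≈ 36100.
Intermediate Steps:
U = 36100 (U = (-205 + (6 + 9))² = (-205 + 15)² = (-190)² = 36100)
q = 37468 (q = 1102*34 = 37468)
q/156620 + U = 37468/156620 + 36100 = 37468*(1/156620) + 36100 = 9367/39155 + 36100 = 1413504867/39155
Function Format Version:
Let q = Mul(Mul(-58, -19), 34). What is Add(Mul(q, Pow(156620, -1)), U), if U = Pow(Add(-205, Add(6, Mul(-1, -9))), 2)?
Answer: Rational(1413504867, 39155) ≈ 36100.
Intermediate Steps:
U = 36100 (U = Pow(Add(-205, Add(6, 9)), 2) = Pow(Add(-205, 15), 2) = Pow(-190, 2) = 36100)
q = 37468 (q = Mul(1102, 34) = 37468)
Add(Mul(q, Pow(156620, -1)), U) = Add(Mul(37468, Pow(156620, -1)), 36100) = Add(Mul(37468, Rational(1, 156620)), 36100) = Add(Rational(9367, 39155), 36100) = Rational(1413504867, 39155)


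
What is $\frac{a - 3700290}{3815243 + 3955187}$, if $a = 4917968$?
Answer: $\frac{608839}{3885215} \approx 0.15671$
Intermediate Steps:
$\frac{a - 3700290}{3815243 + 3955187} = \frac{4917968 - 3700290}{3815243 + 3955187} = \frac{1217678}{7770430} = 1217678 \cdot \frac{1}{7770430} = \frac{608839}{3885215}$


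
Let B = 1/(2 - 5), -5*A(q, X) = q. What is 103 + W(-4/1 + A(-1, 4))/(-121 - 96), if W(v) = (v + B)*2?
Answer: 10819/105 ≈ 103.04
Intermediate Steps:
A(q, X) = -q/5
B = -⅓ (B = 1/(-3) = -⅓ ≈ -0.33333)
W(v) = -⅔ + 2*v (W(v) = (v - ⅓)*2 = (-⅓ + v)*2 = -⅔ + 2*v)
103 + W(-4/1 + A(-1, 4))/(-121 - 96) = 103 + (-⅔ + 2*(-4/1 - ⅕*(-1)))/(-121 - 96) = 103 + (-⅔ + 2*(-4*1 + ⅕))/(-217) = 103 + (-⅔ + 2*(-4 + ⅕))*(-1/217) = 103 + (-⅔ + 2*(-19/5))*(-1/217) = 103 + (-⅔ - 38/5)*(-1/217) = 103 - 124/15*(-1/217) = 103 + 4/105 = 10819/105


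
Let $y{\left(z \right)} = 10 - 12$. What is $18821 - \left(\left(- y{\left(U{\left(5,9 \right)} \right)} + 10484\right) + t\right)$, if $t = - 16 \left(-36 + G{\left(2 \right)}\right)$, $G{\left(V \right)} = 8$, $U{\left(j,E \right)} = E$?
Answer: $7887$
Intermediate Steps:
$y{\left(z \right)} = -2$
$t = 448$ ($t = - 16 \left(-36 + 8\right) = \left(-16\right) \left(-28\right) = 448$)
$18821 - \left(\left(- y{\left(U{\left(5,9 \right)} \right)} + 10484\right) + t\right) = 18821 - \left(\left(\left(-1\right) \left(-2\right) + 10484\right) + 448\right) = 18821 - \left(\left(2 + 10484\right) + 448\right) = 18821 - \left(10486 + 448\right) = 18821 - 10934 = 7887$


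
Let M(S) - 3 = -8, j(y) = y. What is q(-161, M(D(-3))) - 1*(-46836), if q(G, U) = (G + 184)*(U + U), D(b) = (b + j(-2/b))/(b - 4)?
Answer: 46606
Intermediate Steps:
D(b) = (b - 2/b)/(-4 + b) (D(b) = (b - 2/b)/(b - 4) = (b - 2/b)/(-4 + b))
M(S) = -5 (M(S) = 3 - 8 = -5)
q(G, U) = 2*U*(184 + G) (q(G, U) = (184 + G)*(2*U) = 2*U*(184 + G))
q(-161, M(D(-3))) - 1*(-46836) = 2*(-5)*(184 - 161) - 1*(-46836) = 2*(-5)*23 + 46836 = -230 + 46836 = 46606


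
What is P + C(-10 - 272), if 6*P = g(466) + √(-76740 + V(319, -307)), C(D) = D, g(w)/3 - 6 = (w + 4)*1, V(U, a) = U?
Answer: -44 + I*√76421/6 ≈ -44.0 + 46.074*I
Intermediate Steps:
g(w) = 30 + 3*w (g(w) = 18 + 3*((w + 4)*1) = 18 + 3*((4 + w)*1) = 18 + 3*(4 + w) = 18 + (12 + 3*w) = 30 + 3*w)
P = 238 + I*√76421/6 (P = ((30 + 3*466) + √(-76740 + 319))/6 = ((30 + 1398) + √(-76421))/6 = (1428 + I*√76421)/6 = 238 + I*√76421/6 ≈ 238.0 + 46.074*I)
P + C(-10 - 272) = (238 + I*√76421/6) + (-10 - 272) = (238 + I*√76421/6) - 282 = -44 + I*√76421/6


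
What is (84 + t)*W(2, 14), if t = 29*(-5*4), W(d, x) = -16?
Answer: 7936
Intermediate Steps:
t = -580 (t = 29*(-20) = -580)
(84 + t)*W(2, 14) = (84 - 580)*(-16) = -496*(-16) = 7936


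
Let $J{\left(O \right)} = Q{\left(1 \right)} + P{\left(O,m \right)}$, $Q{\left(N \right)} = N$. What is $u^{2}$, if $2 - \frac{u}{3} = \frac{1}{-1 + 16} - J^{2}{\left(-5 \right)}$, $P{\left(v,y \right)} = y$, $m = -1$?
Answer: $\frac{841}{25} \approx 33.64$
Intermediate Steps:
$J{\left(O \right)} = 0$ ($J{\left(O \right)} = 1 - 1 = 0$)
$u = \frac{29}{5}$ ($u = 6 - 3 \left(\frac{1}{-1 + 16} - 0^{2}\right) = 6 - 3 \left(\frac{1}{15} - 0\right) = 6 - 3 \left(\frac{1}{15} + 0\right) = 6 - \frac{1}{5} = \frac{29}{5} \approx 5.8$)
$u^{2} = \left(\frac{29}{5}\right)^{2} = \frac{841}{25}$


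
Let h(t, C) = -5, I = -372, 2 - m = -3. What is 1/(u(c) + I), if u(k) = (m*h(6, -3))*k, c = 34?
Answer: -1/1222 ≈ -0.00081833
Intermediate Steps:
m = 5 (m = 2 - 1*(-3) = 2 + 3 = 5)
u(k) = -25*k (u(k) = (5*(-5))*k = -25*k)
1/(u(c) + I) = 1/(-25*34 - 372) = 1/(-850 - 372) = 1/(-1222) = -1/1222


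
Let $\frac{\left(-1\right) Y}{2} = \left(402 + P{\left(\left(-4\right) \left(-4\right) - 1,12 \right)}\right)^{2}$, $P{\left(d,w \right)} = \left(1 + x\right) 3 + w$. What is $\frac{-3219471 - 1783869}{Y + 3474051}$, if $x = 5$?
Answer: $- \frac{1667780}{1033601} \approx -1.6136$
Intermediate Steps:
$P{\left(d,w \right)} = 18 + w$ ($P{\left(d,w \right)} = \left(1 + 5\right) 3 + w = 6 \cdot 3 + w = 18 + w$)
$Y = -373248$ ($Y = - 2 \left(402 + \left(18 + 12\right)\right)^{2} = - 2 \left(402 + 30\right)^{2} = - 2 \cdot 432^{2} = \left(-2\right) 186624 = -373248$)
$\frac{-3219471 - 1783869}{Y + 3474051} = \frac{-3219471 - 1783869}{-373248 + 3474051} = - \frac{5003340}{3100803} = \left(-5003340\right) \frac{1}{3100803} = - \frac{1667780}{1033601}$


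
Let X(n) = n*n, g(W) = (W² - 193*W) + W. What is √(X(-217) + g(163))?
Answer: √42362 ≈ 205.82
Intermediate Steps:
g(W) = W² - 192*W
X(n) = n²
√(X(-217) + g(163)) = √((-217)² + 163*(-192 + 163)) = √(47089 + 163*(-29)) = √(47089 - 4727) = √42362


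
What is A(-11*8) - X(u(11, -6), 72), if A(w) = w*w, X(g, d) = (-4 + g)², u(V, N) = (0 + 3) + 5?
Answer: 7728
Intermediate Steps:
u(V, N) = 8 (u(V, N) = 3 + 5 = 8)
A(w) = w²
A(-11*8) - X(u(11, -6), 72) = (-11*8)² - (-4 + 8)² = (-88)² - 1*4² = 7744 - 1*16 = 7744 - 16 = 7728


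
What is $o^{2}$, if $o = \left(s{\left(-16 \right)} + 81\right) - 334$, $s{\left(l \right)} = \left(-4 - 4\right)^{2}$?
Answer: $35721$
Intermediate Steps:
$s{\left(l \right)} = 64$ ($s{\left(l \right)} = \left(-8\right)^{2} = 64$)
$o = -189$ ($o = \left(64 + 81\right) - 334 = 145 - 334 = -189$)
$o^{2} = \left(-189\right)^{2} = 35721$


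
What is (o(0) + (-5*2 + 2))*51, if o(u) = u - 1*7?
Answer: -765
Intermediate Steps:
o(u) = -7 + u (o(u) = u - 7 = -7 + u)
(o(0) + (-5*2 + 2))*51 = ((-7 + 0) + (-5*2 + 2))*51 = (-7 + (-10 + 2))*51 = (-7 - 8)*51 = -15*51 = -765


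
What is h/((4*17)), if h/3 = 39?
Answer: 117/68 ≈ 1.7206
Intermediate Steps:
h = 117 (h = 3*39 = 117)
h/((4*17)) = 117/(4*17) = 117/68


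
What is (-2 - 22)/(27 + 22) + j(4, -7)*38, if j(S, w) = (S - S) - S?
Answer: -7472/49 ≈ -152.49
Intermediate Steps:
j(S, w) = -S (j(S, w) = 0 - S = -S)
(-2 - 22)/(27 + 22) + j(4, -7)*38 = (-2 - 22)/(27 + 22) - 1*4*38 = -24/49 - 4*38 = -24*1/49 - 152 = -24/49 - 152 = -7472/49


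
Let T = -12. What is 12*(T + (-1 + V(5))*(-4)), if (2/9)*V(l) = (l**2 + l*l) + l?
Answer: -11976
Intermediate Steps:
V(l) = 9*l**2 + 9*l/2 (V(l) = 9*((l**2 + l*l) + l)/2 = 9*((l**2 + l**2) + l)/2 = 9*(2*l**2 + l)/2 = 9*(l + 2*l**2)/2 = 9*l**2 + 9*l/2)
12*(T + (-1 + V(5))*(-4)) = 12*(-12 + (-1 + (9/2)*5*(1 + 2*5))*(-4)) = 12*(-12 + (-1 + (9/2)*5*(1 + 10))*(-4)) = 12*(-12 + (-1 + (9/2)*5*11)*(-4)) = 12*(-12 + (-1 + 495/2)*(-4)) = 12*(-12 + (493/2)*(-4)) = 12*(-12 - 986) = 12*(-998) = -11976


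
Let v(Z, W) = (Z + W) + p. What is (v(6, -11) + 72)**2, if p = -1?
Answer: 4356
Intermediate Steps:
v(Z, W) = -1 + W + Z (v(Z, W) = (Z + W) - 1 = (W + Z) - 1 = -1 + W + Z)
(v(6, -11) + 72)**2 = ((-1 - 11 + 6) + 72)**2 = (-6 + 72)**2 = 66**2 = 4356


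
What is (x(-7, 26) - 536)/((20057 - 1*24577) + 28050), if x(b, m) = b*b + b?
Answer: -19/905 ≈ -0.020994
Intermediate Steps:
x(b, m) = b + b**2 (x(b, m) = b**2 + b = b + b**2)
(x(-7, 26) - 536)/((20057 - 1*24577) + 28050) = (-7*(1 - 7) - 536)/((20057 - 1*24577) + 28050) = (-7*(-6) - 536)/((20057 - 24577) + 28050) = (42 - 536)/(-4520 + 28050) = -494/23530 = -494*1/23530 = -19/905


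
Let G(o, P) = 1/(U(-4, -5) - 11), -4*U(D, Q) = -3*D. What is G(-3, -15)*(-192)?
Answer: 96/7 ≈ 13.714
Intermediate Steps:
U(D, Q) = 3*D/4 (U(D, Q) = -(-3)*D/4 = 3*D/4)
G(o, P) = -1/14 (G(o, P) = 1/((¾)*(-4) - 11) = 1/(-3 - 11) = 1/(-14) = -1/14)
G(-3, -15)*(-192) = -1/14*(-192) = 96/7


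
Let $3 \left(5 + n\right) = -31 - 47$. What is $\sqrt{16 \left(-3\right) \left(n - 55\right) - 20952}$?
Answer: $2 i \sqrt{4206} \approx 129.71 i$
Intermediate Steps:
$n = -31$ ($n = -5 + \frac{-31 - 47}{3} = -5 + \frac{1}{3} \left(-78\right) = -5 - 26 = -31$)
$\sqrt{16 \left(-3\right) \left(n - 55\right) - 20952} = \sqrt{16 \left(-3\right) \left(-31 - 55\right) - 20952} = \sqrt{\left(-48\right) \left(-86\right) - 20952} = \sqrt{4128 - 20952} = \sqrt{-16824} = 2 i \sqrt{4206}$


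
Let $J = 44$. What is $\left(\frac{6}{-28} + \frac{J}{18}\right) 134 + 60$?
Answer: $\frac{22607}{63} \approx 358.84$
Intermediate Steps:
$\left(\frac{6}{-28} + \frac{J}{18}\right) 134 + 60 = \left(\frac{6}{-28} + \frac{44}{18}\right) 134 + 60 = \left(6 \left(- \frac{1}{28}\right) + 44 \cdot \frac{1}{18}\right) 134 + 60 = \left(- \frac{3}{14} + \frac{22}{9}\right) 134 + 60 = \frac{281}{126} \cdot 134 + 60 = \frac{18827}{63} + 60 = \frac{22607}{63}$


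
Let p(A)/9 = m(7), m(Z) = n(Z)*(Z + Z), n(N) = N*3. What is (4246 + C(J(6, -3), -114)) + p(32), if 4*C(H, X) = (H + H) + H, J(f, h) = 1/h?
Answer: 27567/4 ≈ 6891.8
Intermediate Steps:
n(N) = 3*N
C(H, X) = 3*H/4 (C(H, X) = ((H + H) + H)/4 = (2*H + H)/4 = (3*H)/4 = 3*H/4)
m(Z) = 6*Z² (m(Z) = (3*Z)*(Z + Z) = (3*Z)*(2*Z) = 6*Z²)
p(A) = 2646 (p(A) = 9*(6*7²) = 9*(6*49) = 9*294 = 2646)
(4246 + C(J(6, -3), -114)) + p(32) = (4246 + (¾)/(-3)) + 2646 = (4246 + (¾)*(-⅓)) + 2646 = (4246 - ¼) + 2646 = 16983/4 + 2646 = 27567/4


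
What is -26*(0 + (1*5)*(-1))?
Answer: 130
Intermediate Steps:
-26*(0 + (1*5)*(-1)) = -26*(0 + 5*(-1)) = -26*(0 - 5) = -26*(-5) = 130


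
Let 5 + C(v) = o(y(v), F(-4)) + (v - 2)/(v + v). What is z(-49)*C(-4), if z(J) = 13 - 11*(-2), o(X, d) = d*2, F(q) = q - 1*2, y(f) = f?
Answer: -2275/4 ≈ -568.75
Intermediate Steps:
F(q) = -2 + q (F(q) = q - 2 = -2 + q)
o(X, d) = 2*d
C(v) = -17 + (-2 + v)/(2*v) (C(v) = -5 + (2*(-2 - 4) + (v - 2)/(v + v)) = -5 + (2*(-6) + (-2 + v)/((2*v))) = -5 + (-12 + (-2 + v)*(1/(2*v))) = -5 + (-12 + (-2 + v)/(2*v)) = -17 + (-2 + v)/(2*v))
z(J) = 35 (z(J) = 13 - 1*(-22) = 13 + 22 = 35)
z(-49)*C(-4) = 35*(-33/2 - 1/(-4)) = 35*(-33/2 - 1*(-¼)) = 35*(-33/2 + ¼) = 35*(-65/4) = -2275/4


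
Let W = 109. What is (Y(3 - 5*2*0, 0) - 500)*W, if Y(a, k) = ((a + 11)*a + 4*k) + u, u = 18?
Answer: -47960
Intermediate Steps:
Y(a, k) = 18 + 4*k + a*(11 + a) (Y(a, k) = ((a + 11)*a + 4*k) + 18 = ((11 + a)*a + 4*k) + 18 = (a*(11 + a) + 4*k) + 18 = (4*k + a*(11 + a)) + 18 = 18 + 4*k + a*(11 + a))
(Y(3 - 5*2*0, 0) - 500)*W = ((18 + (3 - 5*2*0)² + 4*0 + 11*(3 - 5*2*0)) - 500)*109 = ((18 + (3 - 10*0)² + 0 + 11*(3 - 10*0)) - 500)*109 = ((18 + (3 - 1*0)² + 0 + 11*(3 - 1*0)) - 500)*109 = ((18 + (3 + 0)² + 0 + 11*(3 + 0)) - 500)*109 = ((18 + 3² + 0 + 11*3) - 500)*109 = ((18 + 9 + 0 + 33) - 500)*109 = (60 - 500)*109 = -440*109 = -47960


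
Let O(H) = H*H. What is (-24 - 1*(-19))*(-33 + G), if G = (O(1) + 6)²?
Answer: -80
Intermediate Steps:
O(H) = H²
G = 49 (G = (1² + 6)² = (1 + 6)² = 7² = 49)
(-24 - 1*(-19))*(-33 + G) = (-24 - 1*(-19))*(-33 + 49) = (-24 + 19)*16 = -5*16 = -80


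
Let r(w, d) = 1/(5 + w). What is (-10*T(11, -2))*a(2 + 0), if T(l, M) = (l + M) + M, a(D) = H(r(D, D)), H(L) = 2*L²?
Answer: -20/7 ≈ -2.8571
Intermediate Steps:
a(D) = 2/(5 + D)² (a(D) = 2*(1/(5 + D))² = 2/(5 + D)²)
T(l, M) = l + 2*M (T(l, M) = (M + l) + M = l + 2*M)
(-10*T(11, -2))*a(2 + 0) = (-10*(11 + 2*(-2)))*(2/(5 + (2 + 0))²) = (-10*(11 - 4))*(2/(5 + 2)²) = (-10*7)*(2/7²) = -140/49 = -70*2/49 = -20/7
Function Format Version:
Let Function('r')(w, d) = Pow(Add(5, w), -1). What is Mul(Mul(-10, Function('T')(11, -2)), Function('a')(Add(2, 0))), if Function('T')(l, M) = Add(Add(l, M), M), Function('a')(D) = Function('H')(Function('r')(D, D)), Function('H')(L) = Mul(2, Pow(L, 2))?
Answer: Rational(-20, 7) ≈ -2.8571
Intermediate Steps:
Function('a')(D) = Mul(2, Pow(Add(5, D), -2)) (Function('a')(D) = Mul(2, Pow(Pow(Add(5, D), -1), 2)) = Mul(2, Pow(Add(5, D), -2)))
Function('T')(l, M) = Add(l, Mul(2, M)) (Function('T')(l, M) = Add(Add(M, l), M) = Add(l, Mul(2, M)))
Mul(Mul(-10, Function('T')(11, -2)), Function('a')(Add(2, 0))) = Mul(Mul(-10, Add(11, Mul(2, -2))), Mul(2, Pow(Add(5, Add(2, 0)), -2))) = Mul(Mul(-10, Add(11, -4)), Mul(2, Pow(Add(5, 2), -2))) = Mul(Mul(-10, 7), Mul(2, Pow(7, -2))) = Mul(-70, Mul(2, Rational(1, 49))) = Mul(-70, Rational(2, 49)) = Rational(-20, 7)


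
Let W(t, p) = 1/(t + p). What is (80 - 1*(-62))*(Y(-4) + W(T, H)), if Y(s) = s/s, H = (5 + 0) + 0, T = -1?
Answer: 355/2 ≈ 177.50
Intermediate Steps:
H = 5 (H = 5 + 0 = 5)
Y(s) = 1
W(t, p) = 1/(p + t)
(80 - 1*(-62))*(Y(-4) + W(T, H)) = (80 - 1*(-62))*(1 + 1/(5 - 1)) = (80 + 62)*(1 + 1/4) = 142*(1 + 1/4) = 142*(5/4) = 355/2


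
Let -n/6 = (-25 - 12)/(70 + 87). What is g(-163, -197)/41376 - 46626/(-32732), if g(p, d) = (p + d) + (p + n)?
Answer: 75050899321/53157029856 ≈ 1.4119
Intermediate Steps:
n = 222/157 (n = -6*(-25 - 12)/(70 + 87) = -(-222)/157 = -6*(-37/157) = 222/157 ≈ 1.4140)
g(p, d) = 222/157 + d + 2*p (g(p, d) = (p + d) + (p + 222/157) = (d + p) + (222/157 + p) = 222/157 + d + 2*p)
g(-163, -197)/41376 - 46626/(-32732) = (222/157 - 197 + 2*(-163))/41376 - 46626/(-32732) = (222/157 - 197 - 326)*(1/41376) - 46626*(-1/32732) = -81889/157*1/41376 + 23313/16366 = -81889/6496032 + 23313/16366 = 75050899321/53157029856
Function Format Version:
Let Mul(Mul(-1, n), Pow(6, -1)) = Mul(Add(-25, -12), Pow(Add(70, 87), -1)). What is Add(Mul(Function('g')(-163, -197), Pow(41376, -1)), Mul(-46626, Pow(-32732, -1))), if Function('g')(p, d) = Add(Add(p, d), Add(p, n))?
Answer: Rational(75050899321, 53157029856) ≈ 1.4119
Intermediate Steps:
n = Rational(222, 157) (n = Mul(-6, Mul(Add(-25, -12), Pow(Add(70, 87), -1))) = Mul(-6, Mul(-37, Pow(157, -1))) = Mul(-6, Mul(-37, Rational(1, 157))) = Mul(-6, Rational(-37, 157)) = Rational(222, 157) ≈ 1.4140)
Function('g')(p, d) = Add(Rational(222, 157), d, Mul(2, p)) (Function('g')(p, d) = Add(Add(p, d), Add(p, Rational(222, 157))) = Add(Add(d, p), Add(Rational(222, 157), p)) = Add(Rational(222, 157), d, Mul(2, p)))
Add(Mul(Function('g')(-163, -197), Pow(41376, -1)), Mul(-46626, Pow(-32732, -1))) = Add(Mul(Add(Rational(222, 157), -197, Mul(2, -163)), Pow(41376, -1)), Mul(-46626, Pow(-32732, -1))) = Add(Mul(Add(Rational(222, 157), -197, -326), Rational(1, 41376)), Mul(-46626, Rational(-1, 32732))) = Add(Mul(Rational(-81889, 157), Rational(1, 41376)), Rational(23313, 16366)) = Add(Rational(-81889, 6496032), Rational(23313, 16366)) = Rational(75050899321, 53157029856)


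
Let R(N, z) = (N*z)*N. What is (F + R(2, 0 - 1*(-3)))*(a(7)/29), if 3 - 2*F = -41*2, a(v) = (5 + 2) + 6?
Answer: 1417/58 ≈ 24.431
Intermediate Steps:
a(v) = 13 (a(v) = 7 + 6 = 13)
R(N, z) = z*N**2
F = 85/2 (F = 3/2 - (-1)*41*2/2 = 3/2 - (-1)*82/2 = 3/2 - 1/2*(-82) = 3/2 + 41 = 85/2 ≈ 42.500)
(F + R(2, 0 - 1*(-3)))*(a(7)/29) = (85/2 + (0 - 1*(-3))*2**2)*(13/29) = (85/2 + (0 + 3)*4)*(13*(1/29)) = (85/2 + 3*4)*(13/29) = (85/2 + 12)*(13/29) = (109/2)*(13/29) = 1417/58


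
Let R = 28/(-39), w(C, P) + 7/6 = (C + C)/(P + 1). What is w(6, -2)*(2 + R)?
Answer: -1975/117 ≈ -16.880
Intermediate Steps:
w(C, P) = -7/6 + 2*C/(1 + P) (w(C, P) = -7/6 + (C + C)/(P + 1) = -7/6 + (2*C)/(1 + P) = -7/6 + 2*C/(1 + P))
R = -28/39 (R = 28*(-1/39) = -28/39 ≈ -0.71795)
w(6, -2)*(2 + R) = ((-7 - 7*(-2) + 12*6)/(6*(1 - 2)))*(2 - 28/39) = ((1/6)*(-7 + 14 + 72)/(-1))*(50/39) = ((1/6)*(-1)*79)*(50/39) = -79/6*50/39 = -1975/117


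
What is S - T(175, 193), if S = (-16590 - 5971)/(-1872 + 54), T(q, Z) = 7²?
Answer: -66521/1818 ≈ -36.590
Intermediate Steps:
T(q, Z) = 49
S = 22561/1818 (S = -22561/(-1818) = -22561*(-1/1818) = 22561/1818 ≈ 12.410)
S - T(175, 193) = 22561/1818 - 1*49 = 22561/1818 - 49 = -66521/1818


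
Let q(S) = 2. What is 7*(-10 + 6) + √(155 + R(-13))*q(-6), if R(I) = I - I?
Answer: -28 + 2*√155 ≈ -3.1002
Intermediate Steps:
R(I) = 0
7*(-10 + 6) + √(155 + R(-13))*q(-6) = 7*(-10 + 6) + √(155 + 0)*2 = 7*(-4) + √155*2 = -28 + 2*√155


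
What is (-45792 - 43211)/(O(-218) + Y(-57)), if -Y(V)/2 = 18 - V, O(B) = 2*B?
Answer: 89003/586 ≈ 151.88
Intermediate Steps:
Y(V) = -36 + 2*V (Y(V) = -2*(18 - V) = -36 + 2*V)
(-45792 - 43211)/(O(-218) + Y(-57)) = (-45792 - 43211)/(2*(-218) + (-36 + 2*(-57))) = -89003/(-436 + (-36 - 114)) = -89003/(-436 - 150) = -89003/(-586) = -89003*(-1/586) = 89003/586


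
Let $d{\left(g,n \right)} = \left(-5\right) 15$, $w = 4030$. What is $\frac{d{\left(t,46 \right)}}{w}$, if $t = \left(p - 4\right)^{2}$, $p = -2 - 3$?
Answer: $- \frac{15}{806} \approx -0.01861$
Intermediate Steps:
$p = -5$
$t = 81$ ($t = \left(-5 - 4\right)^{2} = \left(-9\right)^{2} = 81$)
$d{\left(g,n \right)} = -75$
$\frac{d{\left(t,46 \right)}}{w} = - \frac{75}{4030} = \left(-75\right) \frac{1}{4030} = - \frac{15}{806}$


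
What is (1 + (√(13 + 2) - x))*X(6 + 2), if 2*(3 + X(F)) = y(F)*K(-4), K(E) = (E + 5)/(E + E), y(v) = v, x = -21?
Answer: -77 - 7*√15/2 ≈ -90.555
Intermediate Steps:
K(E) = (5 + E)/(2*E) (K(E) = (5 + E)/((2*E)) = (5 + E)*(1/(2*E)) = (5 + E)/(2*E))
X(F) = -3 - F/16 (X(F) = -3 + (F*((½)*(5 - 4)/(-4)))/2 = -3 + (F*((½)*(-¼)*1))/2 = -3 + (F*(-⅛))/2 = -3 + (-F/8)/2 = -3 - F/16)
(1 + (√(13 + 2) - x))*X(6 + 2) = (1 + (√(13 + 2) - 1*(-21)))*(-3 - (6 + 2)/16) = (1 + (√15 + 21))*(-3 - 1/16*8) = (1 + (21 + √15))*(-3 - ½) = (22 + √15)*(-7/2) = -77 - 7*√15/2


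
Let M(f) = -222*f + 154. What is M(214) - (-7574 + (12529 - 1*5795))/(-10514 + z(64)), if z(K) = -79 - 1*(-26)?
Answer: -500390558/10567 ≈ -47354.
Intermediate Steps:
M(f) = 154 - 222*f
z(K) = -53 (z(K) = -79 + 26 = -53)
M(214) - (-7574 + (12529 - 1*5795))/(-10514 + z(64)) = (154 - 222*214) - (-7574 + (12529 - 1*5795))/(-10514 - 53) = (154 - 47508) - (-7574 + (12529 - 5795))/(-10567) = -47354 - (-7574 + 6734)*(-1)/10567 = -47354 - (-840)*(-1)/10567 = -47354 - 1*840/10567 = -47354 - 840/10567 = -500390558/10567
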